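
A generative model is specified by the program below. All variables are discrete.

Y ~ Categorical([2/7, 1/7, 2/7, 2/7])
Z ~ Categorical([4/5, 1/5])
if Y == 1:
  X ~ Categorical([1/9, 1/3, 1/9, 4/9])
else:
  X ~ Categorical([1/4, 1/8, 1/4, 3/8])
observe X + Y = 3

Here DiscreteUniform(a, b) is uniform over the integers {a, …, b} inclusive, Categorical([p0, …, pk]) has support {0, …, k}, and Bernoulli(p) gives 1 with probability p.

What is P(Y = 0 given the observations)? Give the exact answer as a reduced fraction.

Enumerate traces; 8 have nonzero weight after conditioning:
  (Y=0, Z=0, X=3) weight 3/35
  (Y=0, Z=1, X=3) weight 3/140
  (Y=1, Z=0, X=2) weight 4/315
  (Y=1, Z=1, X=2) weight 1/315
  (Y=2, Z=0, X=1) weight 1/35
  (Y=2, Z=1, X=1) weight 1/140
  (Y=3, Z=0, X=0) weight 2/35
  (Y=3, Z=1, X=0) weight 1/70
Group by Y:
  weight(Y=0) = 3/28
  weight(Y=1) = 1/63
  weight(Y=2) = 1/28
  weight(Y=3) = 1/14
Total weight = 3/28 + 1/63 + 1/28 + 1/14 = 29/126
P(Y=0 | obs) = 3/28 / 29/126 = 27/58
P(Y=1 | obs) = 1/63 / 29/126 = 2/29
P(Y=2 | obs) = 1/28 / 29/126 = 9/58
P(Y=3 | obs) = 1/14 / 29/126 = 9/29

P(Y = 0 | obs) = 27/58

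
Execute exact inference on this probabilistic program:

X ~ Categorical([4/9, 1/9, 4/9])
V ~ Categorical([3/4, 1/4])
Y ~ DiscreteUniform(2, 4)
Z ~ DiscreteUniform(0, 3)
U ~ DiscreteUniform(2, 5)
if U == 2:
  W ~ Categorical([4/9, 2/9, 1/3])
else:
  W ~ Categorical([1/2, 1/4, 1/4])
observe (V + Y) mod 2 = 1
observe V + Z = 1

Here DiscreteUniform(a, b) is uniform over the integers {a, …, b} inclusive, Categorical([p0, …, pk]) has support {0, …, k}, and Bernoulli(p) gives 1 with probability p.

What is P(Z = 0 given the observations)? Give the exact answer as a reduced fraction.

Enumerate traces; 108 have nonzero weight after conditioning:
  (X=0, V=0, Y=3, Z=1, U=2, W=0) weight 1/324
  (X=0, V=0, Y=3, Z=1, U=2, W=1) weight 1/648
  (X=0, V=0, Y=3, Z=1, U=2, W=2) weight 1/432
  (X=0, V=0, Y=3, Z=1, U=3, W=0) weight 1/288
  (X=0, V=0, Y=3, Z=1, U=3, W=1) weight 1/576
  (X=0, V=0, Y=3, Z=1, U=3, W=2) weight 1/576
  (X=0, V=0, Y=3, Z=1, U=4, W=0) weight 1/288
  (X=0, V=0, Y=3, Z=1, U=4, W=1) weight 1/576
  (X=0, V=1, Y=2, Z=0, U=2, W=0) weight 1/972
  … 99 more
Group by Z:
  weight(Z=0) = 1/24
  weight(Z=1) = 1/16
Total weight = 1/24 + 1/16 = 5/48
P(Z=0 | obs) = 1/24 / 5/48 = 2/5
P(Z=1 | obs) = 1/16 / 5/48 = 3/5

P(Z = 0 | obs) = 2/5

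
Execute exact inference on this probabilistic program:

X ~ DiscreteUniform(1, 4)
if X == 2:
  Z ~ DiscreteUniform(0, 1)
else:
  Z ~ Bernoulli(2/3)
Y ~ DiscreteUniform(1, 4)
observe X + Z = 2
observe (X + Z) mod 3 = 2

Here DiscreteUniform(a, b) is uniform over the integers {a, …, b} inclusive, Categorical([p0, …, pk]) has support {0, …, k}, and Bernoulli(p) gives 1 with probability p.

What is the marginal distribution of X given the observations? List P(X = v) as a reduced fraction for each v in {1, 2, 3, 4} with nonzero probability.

Enumerate traces; 8 have nonzero weight after conditioning:
  (X=1, Z=1, Y=1) weight 1/24
  (X=1, Z=1, Y=2) weight 1/24
  (X=1, Z=1, Y=3) weight 1/24
  (X=1, Z=1, Y=4) weight 1/24
  (X=2, Z=0, Y=1) weight 1/32
  (X=2, Z=0, Y=2) weight 1/32
  (X=2, Z=0, Y=3) weight 1/32
  (X=2, Z=0, Y=4) weight 1/32
Group by X:
  weight(X=1) = 1/6
  weight(X=2) = 1/8
Total weight = 1/6 + 1/8 = 7/24
P(X=1 | obs) = 1/6 / 7/24 = 4/7
P(X=2 | obs) = 1/8 / 7/24 = 3/7

P(X=1) = 4/7, P(X=2) = 3/7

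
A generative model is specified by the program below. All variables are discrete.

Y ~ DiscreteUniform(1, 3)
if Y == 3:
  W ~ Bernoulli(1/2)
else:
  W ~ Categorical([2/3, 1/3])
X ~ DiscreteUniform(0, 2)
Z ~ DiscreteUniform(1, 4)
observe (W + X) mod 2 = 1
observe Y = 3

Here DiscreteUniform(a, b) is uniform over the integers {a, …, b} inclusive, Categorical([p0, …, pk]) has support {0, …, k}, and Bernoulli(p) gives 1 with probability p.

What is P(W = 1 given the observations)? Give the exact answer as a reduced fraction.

Enumerate traces; 12 have nonzero weight after conditioning:
  (Y=3, W=0, X=1, Z=1) weight 1/72
  (Y=3, W=0, X=1, Z=2) weight 1/72
  (Y=3, W=0, X=1, Z=3) weight 1/72
  (Y=3, W=0, X=1, Z=4) weight 1/72
  (Y=3, W=1, X=0, Z=1) weight 1/72
  (Y=3, W=1, X=0, Z=2) weight 1/72
  (Y=3, W=1, X=0, Z=3) weight 1/72
  (Y=3, W=1, X=0, Z=4) weight 1/72
  … 4 more
Group by W:
  weight(W=0) = 1/18
  weight(W=1) = 1/9
Total weight = 1/18 + 1/9 = 1/6
P(W=0 | obs) = 1/18 / 1/6 = 1/3
P(W=1 | obs) = 1/9 / 1/6 = 2/3

P(W = 1 | obs) = 2/3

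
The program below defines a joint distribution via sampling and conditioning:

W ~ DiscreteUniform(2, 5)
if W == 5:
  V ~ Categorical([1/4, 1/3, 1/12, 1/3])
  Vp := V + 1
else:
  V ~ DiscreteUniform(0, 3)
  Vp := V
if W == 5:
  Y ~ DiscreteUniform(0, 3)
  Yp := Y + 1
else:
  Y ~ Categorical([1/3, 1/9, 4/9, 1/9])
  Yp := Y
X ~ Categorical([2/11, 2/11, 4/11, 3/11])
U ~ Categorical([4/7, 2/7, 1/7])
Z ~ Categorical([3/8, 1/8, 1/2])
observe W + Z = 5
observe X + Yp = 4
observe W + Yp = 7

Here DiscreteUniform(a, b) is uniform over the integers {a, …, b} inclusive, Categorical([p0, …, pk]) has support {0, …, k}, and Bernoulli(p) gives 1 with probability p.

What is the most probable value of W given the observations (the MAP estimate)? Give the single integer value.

Enumerate traces; 24 have nonzero weight after conditioning:
  (W=4, V=0, Y=3, X=1, U=0, Z=1) weight 1/11088
  (W=4, V=0, Y=3, X=1, U=1, Z=1) weight 1/22176
  (W=4, V=0, Y=3, X=1, U=2, Z=1) weight 1/44352
  (W=4, V=1, Y=3, X=1, U=0, Z=1) weight 1/11088
  (W=4, V=1, Y=3, X=1, U=1, Z=1) weight 1/22176
  (W=4, V=1, Y=3, X=1, U=2, Z=1) weight 1/44352
  (W=4, V=2, Y=3, X=1, U=0, Z=1) weight 1/11088
  (W=4, V=2, Y=3, X=1, U=1, Z=1) weight 1/22176
  (W=5, V=0, Y=1, X=2, U=0, Z=0) weight 3/2464
  … 15 more
Group by W:
  weight(W=4) = 1/1584
  weight(W=5) = 3/352
Total weight = 1/1584 + 3/352 = 29/3168
P(W=4 | obs) = 1/1584 / 29/3168 = 2/29
P(W=5 | obs) = 3/352 / 29/3168 = 27/29
argmax = 5

argmax_v P(W = v | obs) = 5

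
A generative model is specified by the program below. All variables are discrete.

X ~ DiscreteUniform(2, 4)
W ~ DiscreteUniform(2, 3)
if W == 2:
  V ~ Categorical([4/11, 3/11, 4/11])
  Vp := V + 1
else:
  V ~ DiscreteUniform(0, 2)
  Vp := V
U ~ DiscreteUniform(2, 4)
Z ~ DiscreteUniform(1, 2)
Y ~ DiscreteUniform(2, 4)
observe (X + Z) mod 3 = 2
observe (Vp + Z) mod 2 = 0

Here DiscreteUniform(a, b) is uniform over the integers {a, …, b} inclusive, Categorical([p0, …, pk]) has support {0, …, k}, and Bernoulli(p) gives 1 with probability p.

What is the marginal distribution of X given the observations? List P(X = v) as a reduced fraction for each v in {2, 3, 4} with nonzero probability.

P(X=3) = 31/66, P(X=4) = 35/66

Enumerate traces; 54 have nonzero weight after conditioning:
  (X=3, W=2, V=1, U=2, Z=2, Y=2) weight 1/396
  (X=3, W=2, V=1, U=2, Z=2, Y=3) weight 1/396
  (X=3, W=2, V=1, U=2, Z=2, Y=4) weight 1/396
  (X=3, W=2, V=1, U=3, Z=2, Y=2) weight 1/396
  (X=3, W=2, V=1, U=3, Z=2, Y=3) weight 1/396
  (X=3, W=2, V=1, U=3, Z=2, Y=4) weight 1/396
  (X=3, W=2, V=1, U=4, Z=2, Y=2) weight 1/396
  (X=3, W=2, V=1, U=4, Z=2, Y=3) weight 1/396
  (X=4, W=2, V=0, U=2, Z=1, Y=2) weight 1/297
  … 45 more
Group by X:
  weight(X=3) = 31/396
  weight(X=4) = 35/396
Total weight = 31/396 + 35/396 = 1/6
P(X=3 | obs) = 31/396 / 1/6 = 31/66
P(X=4 | obs) = 35/396 / 1/6 = 35/66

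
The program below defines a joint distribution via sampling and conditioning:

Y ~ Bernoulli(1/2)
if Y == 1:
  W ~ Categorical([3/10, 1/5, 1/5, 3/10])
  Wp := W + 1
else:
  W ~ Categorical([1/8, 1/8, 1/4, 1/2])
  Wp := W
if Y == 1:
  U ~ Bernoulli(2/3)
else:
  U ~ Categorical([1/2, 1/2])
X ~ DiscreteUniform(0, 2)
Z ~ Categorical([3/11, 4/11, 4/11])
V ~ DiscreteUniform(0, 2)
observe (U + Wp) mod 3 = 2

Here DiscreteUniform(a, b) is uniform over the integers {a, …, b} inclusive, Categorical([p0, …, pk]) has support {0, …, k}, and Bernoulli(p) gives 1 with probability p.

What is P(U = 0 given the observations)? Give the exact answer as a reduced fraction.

Enumerate traces; 135 have nonzero weight after conditioning:
  (Y=0, W=1, U=1, X=0, Z=0, V=0) weight 1/1056
  (Y=0, W=1, U=1, X=0, Z=0, V=1) weight 1/1056
  (Y=0, W=1, U=1, X=0, Z=0, V=2) weight 1/1056
  (Y=0, W=1, U=1, X=0, Z=1, V=0) weight 1/792
  (Y=0, W=1, U=1, X=0, Z=1, V=1) weight 1/792
  (Y=0, W=1, U=1, X=0, Z=1, V=2) weight 1/792
  (Y=0, W=1, U=1, X=0, Z=2, V=0) weight 1/792
  (Y=0, W=1, U=1, X=0, Z=2, V=1) weight 1/792
  (Y=0, W=2, U=0, X=0, Z=0, V=0) weight 1/528
  … 126 more
Group by U:
  weight(U=0) = 23/240
  weight(U=1) = 37/160
Total weight = 23/240 + 37/160 = 157/480
P(U=0 | obs) = 23/240 / 157/480 = 46/157
P(U=1 | obs) = 37/160 / 157/480 = 111/157

P(U = 0 | obs) = 46/157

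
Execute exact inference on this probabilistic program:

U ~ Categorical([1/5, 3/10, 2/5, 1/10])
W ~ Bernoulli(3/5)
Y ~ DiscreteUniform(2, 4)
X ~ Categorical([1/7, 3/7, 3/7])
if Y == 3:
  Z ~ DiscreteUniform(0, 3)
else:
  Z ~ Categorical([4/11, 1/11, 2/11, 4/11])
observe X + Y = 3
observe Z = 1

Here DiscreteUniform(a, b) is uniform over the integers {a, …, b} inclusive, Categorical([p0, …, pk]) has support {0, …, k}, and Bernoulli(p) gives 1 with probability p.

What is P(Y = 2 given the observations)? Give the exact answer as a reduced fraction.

P(Y = 2 | obs) = 12/23

Enumerate traces; 16 have nonzero weight after conditioning:
  (U=0, W=0, Y=2, X=1, Z=1) weight 2/1925
  (U=0, W=0, Y=3, X=0, Z=1) weight 1/1050
  (U=0, W=1, Y=2, X=1, Z=1) weight 3/1925
  (U=0, W=1, Y=3, X=0, Z=1) weight 1/700
  (U=1, W=0, Y=2, X=1, Z=1) weight 3/1925
  (U=1, W=0, Y=3, X=0, Z=1) weight 1/700
  (U=1, W=1, Y=2, X=1, Z=1) weight 9/3850
  (U=1, W=1, Y=3, X=0, Z=1) weight 3/1400
  … 8 more
Group by Y:
  weight(Y=2) = 1/77
  weight(Y=3) = 1/84
Total weight = 1/77 + 1/84 = 23/924
P(Y=2 | obs) = 1/77 / 23/924 = 12/23
P(Y=3 | obs) = 1/84 / 23/924 = 11/23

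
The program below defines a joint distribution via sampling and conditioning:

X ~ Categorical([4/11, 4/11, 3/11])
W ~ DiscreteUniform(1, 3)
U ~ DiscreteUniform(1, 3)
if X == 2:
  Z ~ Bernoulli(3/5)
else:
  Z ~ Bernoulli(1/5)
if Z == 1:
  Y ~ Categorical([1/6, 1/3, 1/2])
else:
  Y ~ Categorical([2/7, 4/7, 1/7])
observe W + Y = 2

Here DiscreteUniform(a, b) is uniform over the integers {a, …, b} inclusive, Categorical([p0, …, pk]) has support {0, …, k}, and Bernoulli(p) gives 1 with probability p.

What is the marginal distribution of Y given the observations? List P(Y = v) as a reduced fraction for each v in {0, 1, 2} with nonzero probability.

P(Y=0) = 1/3, P(Y=1) = 2/3

Enumerate traces; 36 have nonzero weight after conditioning:
  (X=0, W=1, U=1, Z=0, Y=1) weight 64/3465
  (X=0, W=1, U=1, Z=1, Y=1) weight 4/1485
  (X=0, W=1, U=2, Z=0, Y=1) weight 64/3465
  (X=0, W=1, U=2, Z=1, Y=1) weight 4/1485
  (X=0, W=1, U=3, Z=0, Y=1) weight 64/3465
  (X=0, W=1, U=3, Z=1, Y=1) weight 4/1485
  (X=0, W=2, U=1, Z=0, Y=0) weight 32/3465
  (X=0, W=2, U=1, Z=1, Y=0) weight 2/1485
  … 28 more
Group by Y:
  weight(Y=0) = 115/1386
  weight(Y=1) = 115/693
Total weight = 115/1386 + 115/693 = 115/462
P(Y=0 | obs) = 115/1386 / 115/462 = 1/3
P(Y=1 | obs) = 115/693 / 115/462 = 2/3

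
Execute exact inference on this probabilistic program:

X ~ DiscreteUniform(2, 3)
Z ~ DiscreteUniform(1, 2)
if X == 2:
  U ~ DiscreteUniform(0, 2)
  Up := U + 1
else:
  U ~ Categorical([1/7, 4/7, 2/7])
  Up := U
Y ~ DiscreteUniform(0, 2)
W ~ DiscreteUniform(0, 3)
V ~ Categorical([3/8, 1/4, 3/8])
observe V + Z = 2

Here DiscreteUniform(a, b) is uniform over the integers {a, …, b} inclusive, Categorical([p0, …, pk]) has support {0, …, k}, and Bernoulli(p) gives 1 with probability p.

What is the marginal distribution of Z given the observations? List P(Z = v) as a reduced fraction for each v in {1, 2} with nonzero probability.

P(Z=1) = 2/5, P(Z=2) = 3/5

Enumerate traces; 144 have nonzero weight after conditioning:
  (X=2, Z=1, U=0, Y=0, W=0, V=1) weight 1/576
  (X=2, Z=1, U=0, Y=0, W=1, V=1) weight 1/576
  (X=2, Z=1, U=0, Y=0, W=2, V=1) weight 1/576
  (X=2, Z=1, U=0, Y=0, W=3, V=1) weight 1/576
  (X=2, Z=1, U=0, Y=1, W=0, V=1) weight 1/576
  (X=2, Z=1, U=0, Y=1, W=1, V=1) weight 1/576
  (X=2, Z=1, U=0, Y=1, W=2, V=1) weight 1/576
  (X=2, Z=1, U=0, Y=1, W=3, V=1) weight 1/576
  (X=2, Z=2, U=0, Y=0, W=0, V=0) weight 1/384
  … 135 more
Group by Z:
  weight(Z=1) = 1/8
  weight(Z=2) = 3/16
Total weight = 1/8 + 3/16 = 5/16
P(Z=1 | obs) = 1/8 / 5/16 = 2/5
P(Z=2 | obs) = 3/16 / 5/16 = 3/5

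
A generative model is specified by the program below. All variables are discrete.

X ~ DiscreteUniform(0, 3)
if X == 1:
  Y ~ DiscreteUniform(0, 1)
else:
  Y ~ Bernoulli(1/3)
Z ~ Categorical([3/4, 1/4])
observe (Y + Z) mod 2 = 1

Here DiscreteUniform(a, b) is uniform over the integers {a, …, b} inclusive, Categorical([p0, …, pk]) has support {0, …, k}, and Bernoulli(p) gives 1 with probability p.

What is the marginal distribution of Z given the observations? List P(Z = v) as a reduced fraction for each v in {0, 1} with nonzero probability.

P(Z=0) = 9/14, P(Z=1) = 5/14

Enumerate traces; 8 have nonzero weight after conditioning:
  (X=0, Y=0, Z=1) weight 1/24
  (X=0, Y=1, Z=0) weight 1/16
  (X=1, Y=0, Z=1) weight 1/32
  (X=1, Y=1, Z=0) weight 3/32
  (X=2, Y=0, Z=1) weight 1/24
  (X=2, Y=1, Z=0) weight 1/16
  (X=3, Y=0, Z=1) weight 1/24
  (X=3, Y=1, Z=0) weight 1/16
Group by Z:
  weight(Z=0) = 9/32
  weight(Z=1) = 5/32
Total weight = 9/32 + 5/32 = 7/16
P(Z=0 | obs) = 9/32 / 7/16 = 9/14
P(Z=1 | obs) = 5/32 / 7/16 = 5/14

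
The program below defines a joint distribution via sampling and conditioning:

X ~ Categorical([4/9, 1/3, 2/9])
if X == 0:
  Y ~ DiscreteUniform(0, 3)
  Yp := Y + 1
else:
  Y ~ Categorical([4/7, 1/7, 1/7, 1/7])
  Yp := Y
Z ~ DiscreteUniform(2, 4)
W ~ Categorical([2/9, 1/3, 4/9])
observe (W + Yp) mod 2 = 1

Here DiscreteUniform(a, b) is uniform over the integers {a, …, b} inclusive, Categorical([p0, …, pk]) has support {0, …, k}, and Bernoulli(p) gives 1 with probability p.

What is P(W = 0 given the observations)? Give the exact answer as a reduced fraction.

P(W = 0 | obs) = 16/87

Enumerate traces; 54 have nonzero weight after conditioning:
  (X=0, Y=0, Z=2, W=0) weight 2/243
  (X=0, Y=0, Z=2, W=2) weight 4/243
  (X=0, Y=0, Z=3, W=0) weight 2/243
  (X=0, Y=0, Z=3, W=2) weight 4/243
  (X=0, Y=0, Z=4, W=0) weight 2/243
  (X=0, Y=0, Z=4, W=2) weight 4/243
  (X=0, Y=1, Z=2, W=1) weight 1/81
  (X=0, Y=1, Z=3, W=1) weight 1/81
  … 46 more
Group by W:
  weight(W=0) = 16/189
  weight(W=1) = 13/63
  weight(W=2) = 32/189
Total weight = 16/189 + 13/63 + 32/189 = 29/63
P(W=0 | obs) = 16/189 / 29/63 = 16/87
P(W=1 | obs) = 13/63 / 29/63 = 13/29
P(W=2 | obs) = 32/189 / 29/63 = 32/87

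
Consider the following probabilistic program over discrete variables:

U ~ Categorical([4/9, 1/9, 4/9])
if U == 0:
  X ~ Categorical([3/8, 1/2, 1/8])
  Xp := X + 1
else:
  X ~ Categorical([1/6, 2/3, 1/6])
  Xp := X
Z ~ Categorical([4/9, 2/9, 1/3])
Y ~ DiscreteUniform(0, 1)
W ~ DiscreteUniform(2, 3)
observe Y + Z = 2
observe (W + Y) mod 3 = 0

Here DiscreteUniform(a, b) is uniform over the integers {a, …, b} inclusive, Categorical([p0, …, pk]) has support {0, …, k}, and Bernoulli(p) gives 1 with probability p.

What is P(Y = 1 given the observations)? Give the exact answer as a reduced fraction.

P(Y = 1 | obs) = 2/5

Enumerate traces; 18 have nonzero weight after conditioning:
  (U=0, X=0, Z=1, Y=1, W=2) weight 1/108
  (U=0, X=0, Z=2, Y=0, W=3) weight 1/72
  (U=0, X=1, Z=1, Y=1, W=2) weight 1/81
  (U=0, X=1, Z=2, Y=0, W=3) weight 1/54
  (U=0, X=2, Z=1, Y=1, W=2) weight 1/324
  (U=0, X=2, Z=2, Y=0, W=3) weight 1/216
  (U=1, X=0, Z=1, Y=1, W=2) weight 1/972
  (U=1, X=0, Z=2, Y=0, W=3) weight 1/648
  … 10 more
Group by Y:
  weight(Y=0) = 1/12
  weight(Y=1) = 1/18
Total weight = 1/12 + 1/18 = 5/36
P(Y=0 | obs) = 1/12 / 5/36 = 3/5
P(Y=1 | obs) = 1/18 / 5/36 = 2/5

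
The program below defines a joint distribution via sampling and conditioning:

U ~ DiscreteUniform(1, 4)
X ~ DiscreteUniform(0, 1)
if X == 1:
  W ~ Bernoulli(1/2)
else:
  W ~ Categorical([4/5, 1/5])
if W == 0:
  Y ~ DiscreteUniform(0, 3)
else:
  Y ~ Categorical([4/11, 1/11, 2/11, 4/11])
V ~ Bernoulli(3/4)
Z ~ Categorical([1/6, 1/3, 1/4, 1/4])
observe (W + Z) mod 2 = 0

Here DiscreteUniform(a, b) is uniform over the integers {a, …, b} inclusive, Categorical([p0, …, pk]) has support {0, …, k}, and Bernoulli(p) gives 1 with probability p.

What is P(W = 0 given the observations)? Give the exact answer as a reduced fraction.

P(W = 0 | obs) = 65/114

Enumerate traces; 256 have nonzero weight after conditioning:
  (U=1, X=0, W=0, Y=0, V=0, Z=0) weight 1/960
  (U=1, X=0, W=0, Y=0, V=0, Z=2) weight 1/640
  (U=1, X=0, W=0, Y=0, V=1, Z=0) weight 1/320
  (U=1, X=0, W=0, Y=0, V=1, Z=2) weight 3/640
  (U=1, X=0, W=0, Y=1, V=0, Z=0) weight 1/960
  (U=1, X=0, W=0, Y=1, V=0, Z=2) weight 1/640
  (U=1, X=0, W=0, Y=1, V=1, Z=0) weight 1/320
  (U=1, X=0, W=0, Y=1, V=1, Z=2) weight 3/640
  (U=1, X=0, W=1, Y=0, V=0, Z=1) weight 1/1320
  … 247 more
Group by W:
  weight(W=0) = 13/48
  weight(W=1) = 49/240
Total weight = 13/48 + 49/240 = 19/40
P(W=0 | obs) = 13/48 / 19/40 = 65/114
P(W=1 | obs) = 49/240 / 19/40 = 49/114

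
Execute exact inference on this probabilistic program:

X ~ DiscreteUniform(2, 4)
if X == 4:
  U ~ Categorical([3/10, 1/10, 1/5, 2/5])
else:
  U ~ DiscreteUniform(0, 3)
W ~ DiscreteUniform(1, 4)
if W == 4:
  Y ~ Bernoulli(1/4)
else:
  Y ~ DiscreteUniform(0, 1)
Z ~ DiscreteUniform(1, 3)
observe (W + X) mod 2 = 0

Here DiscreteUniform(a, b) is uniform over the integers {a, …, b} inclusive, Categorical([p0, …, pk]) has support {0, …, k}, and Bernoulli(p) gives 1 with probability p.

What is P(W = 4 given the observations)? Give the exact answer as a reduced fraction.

Enumerate traces; 144 have nonzero weight after conditioning:
  (X=2, U=0, W=2, Y=0, Z=1) weight 1/288
  (X=2, U=0, W=2, Y=0, Z=2) weight 1/288
  (X=2, U=0, W=2, Y=0, Z=3) weight 1/288
  (X=2, U=0, W=2, Y=1, Z=1) weight 1/288
  (X=2, U=0, W=2, Y=1, Z=2) weight 1/288
  (X=2, U=0, W=2, Y=1, Z=3) weight 1/288
  (X=2, U=0, W=4, Y=0, Z=1) weight 1/192
  (X=2, U=0, W=4, Y=0, Z=2) weight 1/192
  (X=3, U=0, W=1, Y=0, Z=1) weight 1/288
  (X=3, U=0, W=3, Y=0, Z=1) weight 1/288
  … 134 more
Group by W:
  weight(W=1) = 1/12
  weight(W=2) = 1/6
  weight(W=3) = 1/12
  weight(W=4) = 1/6
Total weight = 1/12 + 1/6 + 1/12 + 1/6 = 1/2
P(W=1 | obs) = 1/12 / 1/2 = 1/6
P(W=2 | obs) = 1/6 / 1/2 = 1/3
P(W=3 | obs) = 1/12 / 1/2 = 1/6
P(W=4 | obs) = 1/6 / 1/2 = 1/3

P(W = 4 | obs) = 1/3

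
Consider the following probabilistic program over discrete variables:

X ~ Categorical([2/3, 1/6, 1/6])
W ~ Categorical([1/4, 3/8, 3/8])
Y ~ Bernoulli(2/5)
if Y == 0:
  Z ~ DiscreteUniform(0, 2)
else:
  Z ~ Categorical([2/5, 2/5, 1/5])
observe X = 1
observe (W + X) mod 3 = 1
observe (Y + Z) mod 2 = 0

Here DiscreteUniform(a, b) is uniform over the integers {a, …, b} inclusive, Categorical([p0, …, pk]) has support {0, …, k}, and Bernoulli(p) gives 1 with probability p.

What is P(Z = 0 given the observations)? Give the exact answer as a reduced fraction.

Enumerate traces; 3 have nonzero weight after conditioning:
  (X=1, W=0, Y=0, Z=0) weight 1/120
  (X=1, W=0, Y=0, Z=2) weight 1/120
  (X=1, W=0, Y=1, Z=1) weight 1/150
Group by Z:
  weight(Z=0) = 1/120
  weight(Z=1) = 1/150
  weight(Z=2) = 1/120
Total weight = 1/120 + 1/150 + 1/120 = 7/300
P(Z=0 | obs) = 1/120 / 7/300 = 5/14
P(Z=1 | obs) = 1/150 / 7/300 = 2/7
P(Z=2 | obs) = 1/120 / 7/300 = 5/14

P(Z = 0 | obs) = 5/14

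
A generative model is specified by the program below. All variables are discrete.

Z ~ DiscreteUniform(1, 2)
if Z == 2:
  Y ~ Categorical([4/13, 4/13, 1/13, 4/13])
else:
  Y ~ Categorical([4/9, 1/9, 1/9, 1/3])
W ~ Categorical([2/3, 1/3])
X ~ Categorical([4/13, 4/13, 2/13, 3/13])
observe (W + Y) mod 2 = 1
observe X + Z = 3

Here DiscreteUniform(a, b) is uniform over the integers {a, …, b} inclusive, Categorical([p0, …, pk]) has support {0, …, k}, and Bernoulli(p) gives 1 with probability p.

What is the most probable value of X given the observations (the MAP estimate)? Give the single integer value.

Enumerate traces; 8 have nonzero weight after conditioning:
  (Z=1, Y=0, W=1, X=2) weight 4/351
  (Z=1, Y=1, W=0, X=2) weight 2/351
  (Z=1, Y=2, W=1, X=2) weight 1/351
  (Z=1, Y=3, W=0, X=2) weight 2/117
  (Z=2, Y=0, W=1, X=1) weight 8/507
  (Z=2, Y=1, W=0, X=1) weight 16/507
  (Z=2, Y=2, W=1, X=1) weight 2/507
  (Z=2, Y=3, W=0, X=1) weight 16/507
Group by X:
  weight(X=1) = 14/169
  weight(X=2) = 1/27
Total weight = 14/169 + 1/27 = 547/4563
P(X=1 | obs) = 14/169 / 547/4563 = 378/547
P(X=2 | obs) = 1/27 / 547/4563 = 169/547
argmax = 1

argmax_v P(X = v | obs) = 1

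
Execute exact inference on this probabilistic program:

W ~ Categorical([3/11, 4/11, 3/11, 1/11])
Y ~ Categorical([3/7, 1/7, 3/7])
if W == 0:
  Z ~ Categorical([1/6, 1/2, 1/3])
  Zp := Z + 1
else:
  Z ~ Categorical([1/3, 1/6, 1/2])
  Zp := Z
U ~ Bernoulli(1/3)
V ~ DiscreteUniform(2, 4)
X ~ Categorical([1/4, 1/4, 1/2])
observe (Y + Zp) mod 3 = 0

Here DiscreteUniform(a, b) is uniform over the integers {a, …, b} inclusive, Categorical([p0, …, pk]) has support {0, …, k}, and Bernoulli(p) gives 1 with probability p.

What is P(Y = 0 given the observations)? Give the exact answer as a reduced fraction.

P(Y = 0 | obs) = 1/2

Enumerate traces; 216 have nonzero weight after conditioning:
  (W=0, Y=0, Z=2, U=0, V=2, X=0) weight 1/462
  (W=0, Y=0, Z=2, U=0, V=2, X=1) weight 1/462
  (W=0, Y=0, Z=2, U=0, V=2, X=2) weight 1/231
  (W=0, Y=0, Z=2, U=0, V=3, X=0) weight 1/462
  (W=0, Y=0, Z=2, U=0, V=3, X=1) weight 1/462
  (W=0, Y=0, Z=2, U=0, V=3, X=2) weight 1/231
  (W=0, Y=0, Z=2, U=0, V=4, X=0) weight 1/462
  (W=0, Y=0, Z=2, U=0, V=4, X=1) weight 1/462
  (W=0, Y=1, Z=1, U=0, V=2, X=0) weight 1/924
  (W=0, Y=2, Z=0, U=0, V=2, X=0) weight 1/924
  … 206 more
Group by Y:
  weight(Y=0) = 1/7
  weight(Y=1) = 1/14
  weight(Y=2) = 1/14
Total weight = 1/7 + 1/14 + 1/14 = 2/7
P(Y=0 | obs) = 1/7 / 2/7 = 1/2
P(Y=1 | obs) = 1/14 / 2/7 = 1/4
P(Y=2 | obs) = 1/14 / 2/7 = 1/4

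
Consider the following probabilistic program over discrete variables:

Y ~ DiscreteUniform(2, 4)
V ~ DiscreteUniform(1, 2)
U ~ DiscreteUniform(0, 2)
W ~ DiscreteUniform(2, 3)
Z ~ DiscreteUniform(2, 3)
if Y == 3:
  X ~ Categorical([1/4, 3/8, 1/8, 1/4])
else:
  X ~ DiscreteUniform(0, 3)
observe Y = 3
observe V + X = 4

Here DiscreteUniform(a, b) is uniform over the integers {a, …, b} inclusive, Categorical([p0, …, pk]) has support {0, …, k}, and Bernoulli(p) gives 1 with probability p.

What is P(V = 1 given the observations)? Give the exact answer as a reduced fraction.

Enumerate traces; 24 have nonzero weight after conditioning:
  (Y=3, V=1, U=0, W=2, Z=2, X=3) weight 1/288
  (Y=3, V=1, U=0, W=2, Z=3, X=3) weight 1/288
  (Y=3, V=1, U=0, W=3, Z=2, X=3) weight 1/288
  (Y=3, V=1, U=0, W=3, Z=3, X=3) weight 1/288
  (Y=3, V=1, U=1, W=2, Z=2, X=3) weight 1/288
  (Y=3, V=1, U=1, W=2, Z=3, X=3) weight 1/288
  (Y=3, V=1, U=1, W=3, Z=2, X=3) weight 1/288
  (Y=3, V=1, U=1, W=3, Z=3, X=3) weight 1/288
  (Y=3, V=2, U=0, W=2, Z=2, X=2) weight 1/576
  … 15 more
Group by V:
  weight(V=1) = 1/24
  weight(V=2) = 1/48
Total weight = 1/24 + 1/48 = 1/16
P(V=1 | obs) = 1/24 / 1/16 = 2/3
P(V=2 | obs) = 1/48 / 1/16 = 1/3

P(V = 1 | obs) = 2/3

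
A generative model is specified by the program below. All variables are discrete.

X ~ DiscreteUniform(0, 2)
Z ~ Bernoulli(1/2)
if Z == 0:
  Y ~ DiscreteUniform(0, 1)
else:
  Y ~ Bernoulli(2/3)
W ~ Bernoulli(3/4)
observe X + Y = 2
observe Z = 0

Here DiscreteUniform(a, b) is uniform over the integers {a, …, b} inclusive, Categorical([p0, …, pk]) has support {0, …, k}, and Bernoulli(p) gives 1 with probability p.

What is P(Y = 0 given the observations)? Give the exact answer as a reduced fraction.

P(Y = 0 | obs) = 1/2

Enumerate traces; 4 have nonzero weight after conditioning:
  (X=1, Z=0, Y=1, W=0) weight 1/48
  (X=1, Z=0, Y=1, W=1) weight 1/16
  (X=2, Z=0, Y=0, W=0) weight 1/48
  (X=2, Z=0, Y=0, W=1) weight 1/16
Group by Y:
  weight(Y=0) = 1/12
  weight(Y=1) = 1/12
Total weight = 1/12 + 1/12 = 1/6
P(Y=0 | obs) = 1/12 / 1/6 = 1/2
P(Y=1 | obs) = 1/12 / 1/6 = 1/2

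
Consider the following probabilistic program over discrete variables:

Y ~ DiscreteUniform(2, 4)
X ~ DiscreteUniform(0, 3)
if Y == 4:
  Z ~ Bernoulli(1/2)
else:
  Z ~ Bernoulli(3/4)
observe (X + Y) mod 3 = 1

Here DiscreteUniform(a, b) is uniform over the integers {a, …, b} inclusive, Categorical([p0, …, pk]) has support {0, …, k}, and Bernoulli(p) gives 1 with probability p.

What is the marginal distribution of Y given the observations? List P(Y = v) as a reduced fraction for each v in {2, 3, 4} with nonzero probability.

Enumerate traces; 8 have nonzero weight after conditioning:
  (Y=2, X=2, Z=0) weight 1/48
  (Y=2, X=2, Z=1) weight 1/16
  (Y=3, X=1, Z=0) weight 1/48
  (Y=3, X=1, Z=1) weight 1/16
  (Y=4, X=0, Z=0) weight 1/24
  (Y=4, X=0, Z=1) weight 1/24
  (Y=4, X=3, Z=0) weight 1/24
  (Y=4, X=3, Z=1) weight 1/24
Group by Y:
  weight(Y=2) = 1/12
  weight(Y=3) = 1/12
  weight(Y=4) = 1/6
Total weight = 1/12 + 1/12 + 1/6 = 1/3
P(Y=2 | obs) = 1/12 / 1/3 = 1/4
P(Y=3 | obs) = 1/12 / 1/3 = 1/4
P(Y=4 | obs) = 1/6 / 1/3 = 1/2

P(Y=2) = 1/4, P(Y=3) = 1/4, P(Y=4) = 1/2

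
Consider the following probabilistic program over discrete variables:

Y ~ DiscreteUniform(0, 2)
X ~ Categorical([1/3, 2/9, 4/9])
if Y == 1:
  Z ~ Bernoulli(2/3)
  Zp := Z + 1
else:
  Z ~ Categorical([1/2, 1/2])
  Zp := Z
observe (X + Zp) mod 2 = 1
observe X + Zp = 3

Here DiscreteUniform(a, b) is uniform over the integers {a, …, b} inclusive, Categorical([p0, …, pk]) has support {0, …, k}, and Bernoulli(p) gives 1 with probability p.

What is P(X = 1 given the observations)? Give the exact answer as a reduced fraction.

P(X = 1 | obs) = 1/5

Enumerate traces; 4 have nonzero weight after conditioning:
  (Y=0, X=2, Z=1) weight 2/27
  (Y=1, X=1, Z=1) weight 4/81
  (Y=1, X=2, Z=0) weight 4/81
  (Y=2, X=2, Z=1) weight 2/27
Group by X:
  weight(X=1) = 4/81
  weight(X=2) = 16/81
Total weight = 4/81 + 16/81 = 20/81
P(X=1 | obs) = 4/81 / 20/81 = 1/5
P(X=2 | obs) = 16/81 / 20/81 = 4/5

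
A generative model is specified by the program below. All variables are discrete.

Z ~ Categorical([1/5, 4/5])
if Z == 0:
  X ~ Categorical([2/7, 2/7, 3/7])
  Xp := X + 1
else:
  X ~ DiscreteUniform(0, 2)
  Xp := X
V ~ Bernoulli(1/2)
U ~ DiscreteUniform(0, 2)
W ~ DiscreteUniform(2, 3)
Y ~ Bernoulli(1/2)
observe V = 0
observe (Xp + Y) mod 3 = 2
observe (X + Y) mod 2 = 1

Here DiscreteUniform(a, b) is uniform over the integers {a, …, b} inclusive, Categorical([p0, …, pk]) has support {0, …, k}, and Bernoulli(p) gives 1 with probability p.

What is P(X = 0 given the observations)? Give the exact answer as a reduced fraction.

P(X = 0 | obs) = 1/2

Enumerate traces; 12 have nonzero weight after conditioning:
  (Z=0, X=0, V=0, U=0, W=2, Y=1) weight 1/420
  (Z=0, X=0, V=0, U=0, W=3, Y=1) weight 1/420
  (Z=0, X=0, V=0, U=1, W=2, Y=1) weight 1/420
  (Z=0, X=0, V=0, U=1, W=3, Y=1) weight 1/420
  (Z=0, X=0, V=0, U=2, W=2, Y=1) weight 1/420
  (Z=0, X=0, V=0, U=2, W=3, Y=1) weight 1/420
  (Z=0, X=1, V=0, U=0, W=2, Y=0) weight 1/420
  (Z=0, X=1, V=0, U=0, W=3, Y=0) weight 1/420
  … 4 more
Group by X:
  weight(X=0) = 1/70
  weight(X=1) = 1/70
Total weight = 1/70 + 1/70 = 1/35
P(X=0 | obs) = 1/70 / 1/35 = 1/2
P(X=1 | obs) = 1/70 / 1/35 = 1/2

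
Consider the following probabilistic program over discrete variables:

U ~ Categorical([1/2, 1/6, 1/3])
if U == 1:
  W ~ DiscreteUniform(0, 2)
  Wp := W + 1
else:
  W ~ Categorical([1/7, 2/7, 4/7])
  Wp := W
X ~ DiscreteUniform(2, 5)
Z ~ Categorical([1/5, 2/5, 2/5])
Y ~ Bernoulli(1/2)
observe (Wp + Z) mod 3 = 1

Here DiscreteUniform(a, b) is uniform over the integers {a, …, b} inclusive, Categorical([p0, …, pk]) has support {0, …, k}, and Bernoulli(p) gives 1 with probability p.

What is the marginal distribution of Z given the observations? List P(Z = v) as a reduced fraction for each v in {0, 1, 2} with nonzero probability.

P(Z=0) = 37/215, P(Z=1) = 44/215, P(Z=2) = 134/215

Enumerate traces; 72 have nonzero weight after conditioning:
  (U=0, W=0, X=2, Z=1, Y=0) weight 1/280
  (U=0, W=0, X=2, Z=1, Y=1) weight 1/280
  (U=0, W=0, X=3, Z=1, Y=0) weight 1/280
  (U=0, W=0, X=3, Z=1, Y=1) weight 1/280
  (U=0, W=0, X=4, Z=1, Y=0) weight 1/280
  (U=0, W=0, X=4, Z=1, Y=1) weight 1/280
  (U=0, W=0, X=5, Z=1, Y=0) weight 1/280
  (U=0, W=0, X=5, Z=1, Y=1) weight 1/280
  (U=0, W=1, X=2, Z=0, Y=0) weight 1/280
  (U=0, W=2, X=2, Z=2, Y=0) weight 1/70
  … 62 more
Group by Z:
  weight(Z=0) = 37/630
  weight(Z=1) = 22/315
  weight(Z=2) = 67/315
Total weight = 37/630 + 22/315 + 67/315 = 43/126
P(Z=0 | obs) = 37/630 / 43/126 = 37/215
P(Z=1 | obs) = 22/315 / 43/126 = 44/215
P(Z=2 | obs) = 67/315 / 43/126 = 134/215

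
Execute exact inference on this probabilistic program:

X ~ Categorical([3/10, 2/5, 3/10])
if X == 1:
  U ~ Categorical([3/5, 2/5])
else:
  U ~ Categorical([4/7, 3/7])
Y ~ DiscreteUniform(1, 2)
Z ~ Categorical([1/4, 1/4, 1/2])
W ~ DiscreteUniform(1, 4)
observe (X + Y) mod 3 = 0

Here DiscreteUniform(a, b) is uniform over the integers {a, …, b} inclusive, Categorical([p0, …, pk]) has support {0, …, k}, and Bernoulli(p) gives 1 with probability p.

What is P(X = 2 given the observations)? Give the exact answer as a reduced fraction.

Enumerate traces; 48 have nonzero weight after conditioning:
  (X=1, U=0, Y=2, Z=0, W=1) weight 3/400
  (X=1, U=0, Y=2, Z=0, W=2) weight 3/400
  (X=1, U=0, Y=2, Z=0, W=3) weight 3/400
  (X=1, U=0, Y=2, Z=0, W=4) weight 3/400
  (X=1, U=0, Y=2, Z=1, W=1) weight 3/400
  (X=1, U=0, Y=2, Z=1, W=2) weight 3/400
  (X=1, U=0, Y=2, Z=1, W=3) weight 3/400
  (X=1, U=0, Y=2, Z=1, W=4) weight 3/400
  (X=2, U=0, Y=1, Z=0, W=1) weight 3/560
  … 39 more
Group by X:
  weight(X=1) = 1/5
  weight(X=2) = 3/20
Total weight = 1/5 + 3/20 = 7/20
P(X=1 | obs) = 1/5 / 7/20 = 4/7
P(X=2 | obs) = 3/20 / 7/20 = 3/7

P(X = 2 | obs) = 3/7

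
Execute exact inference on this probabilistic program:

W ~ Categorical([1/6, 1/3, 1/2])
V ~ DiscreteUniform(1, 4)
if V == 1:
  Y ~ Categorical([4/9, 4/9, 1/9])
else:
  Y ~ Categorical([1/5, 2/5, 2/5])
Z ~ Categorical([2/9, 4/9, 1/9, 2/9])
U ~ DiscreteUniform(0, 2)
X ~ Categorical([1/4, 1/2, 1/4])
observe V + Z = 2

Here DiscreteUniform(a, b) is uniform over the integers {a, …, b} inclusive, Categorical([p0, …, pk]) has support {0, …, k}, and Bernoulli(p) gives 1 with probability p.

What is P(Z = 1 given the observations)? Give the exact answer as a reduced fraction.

Enumerate traces; 162 have nonzero weight after conditioning:
  (W=0, V=1, Y=0, Z=1, U=0, X=0) weight 1/1458
  (W=0, V=1, Y=0, Z=1, U=0, X=1) weight 1/729
  (W=0, V=1, Y=0, Z=1, U=0, X=2) weight 1/1458
  (W=0, V=1, Y=0, Z=1, U=1, X=0) weight 1/1458
  (W=0, V=1, Y=0, Z=1, U=1, X=1) weight 1/729
  (W=0, V=1, Y=0, Z=1, U=1, X=2) weight 1/1458
  (W=0, V=1, Y=0, Z=1, U=2, X=0) weight 1/1458
  (W=0, V=1, Y=0, Z=1, U=2, X=1) weight 1/729
  (W=0, V=2, Y=0, Z=0, U=0, X=0) weight 1/6480
  … 153 more
Group by Z:
  weight(Z=0) = 1/18
  weight(Z=1) = 1/9
Total weight = 1/18 + 1/9 = 1/6
P(Z=0 | obs) = 1/18 / 1/6 = 1/3
P(Z=1 | obs) = 1/9 / 1/6 = 2/3

P(Z = 1 | obs) = 2/3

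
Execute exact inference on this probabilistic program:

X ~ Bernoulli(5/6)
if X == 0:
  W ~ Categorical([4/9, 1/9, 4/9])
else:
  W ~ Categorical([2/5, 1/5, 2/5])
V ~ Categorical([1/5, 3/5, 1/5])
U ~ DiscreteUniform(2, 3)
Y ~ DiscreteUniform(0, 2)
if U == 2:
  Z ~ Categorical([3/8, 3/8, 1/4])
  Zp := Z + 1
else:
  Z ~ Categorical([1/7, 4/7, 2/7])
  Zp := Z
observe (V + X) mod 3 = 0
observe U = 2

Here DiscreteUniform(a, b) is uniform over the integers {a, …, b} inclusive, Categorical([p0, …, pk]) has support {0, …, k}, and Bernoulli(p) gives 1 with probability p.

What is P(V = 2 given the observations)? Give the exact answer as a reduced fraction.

Enumerate traces; 54 have nonzero weight after conditioning:
  (X=0, W=0, V=0, U=2, Y=0, Z=0) weight 1/1080
  (X=0, W=0, V=0, U=2, Y=0, Z=1) weight 1/1080
  (X=0, W=0, V=0, U=2, Y=0, Z=2) weight 1/1620
  (X=0, W=0, V=0, U=2, Y=1, Z=0) weight 1/1080
  (X=0, W=0, V=0, U=2, Y=1, Z=1) weight 1/1080
  (X=0, W=0, V=0, U=2, Y=1, Z=2) weight 1/1620
  (X=0, W=0, V=0, U=2, Y=2, Z=0) weight 1/1080
  (X=0, W=0, V=0, U=2, Y=2, Z=1) weight 1/1080
  (X=1, W=0, V=2, U=2, Y=0, Z=0) weight 1/240
  … 45 more
Group by V:
  weight(V=0) = 1/60
  weight(V=2) = 1/12
Total weight = 1/60 + 1/12 = 1/10
P(V=0 | obs) = 1/60 / 1/10 = 1/6
P(V=2 | obs) = 1/12 / 1/10 = 5/6

P(V = 2 | obs) = 5/6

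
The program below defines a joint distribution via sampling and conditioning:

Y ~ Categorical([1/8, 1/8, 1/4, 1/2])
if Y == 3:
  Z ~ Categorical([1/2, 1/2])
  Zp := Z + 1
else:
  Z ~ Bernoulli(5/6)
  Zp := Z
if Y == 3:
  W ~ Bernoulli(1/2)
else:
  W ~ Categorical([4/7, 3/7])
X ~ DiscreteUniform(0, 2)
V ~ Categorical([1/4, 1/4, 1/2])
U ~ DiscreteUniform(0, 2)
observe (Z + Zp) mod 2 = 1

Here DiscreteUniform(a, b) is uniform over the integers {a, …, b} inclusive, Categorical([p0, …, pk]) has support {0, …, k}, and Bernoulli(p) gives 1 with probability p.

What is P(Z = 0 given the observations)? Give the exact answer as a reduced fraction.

Enumerate traces; 108 have nonzero weight after conditioning:
  (Y=3, Z=0, W=0, X=0, V=0, U=0) weight 1/288
  (Y=3, Z=0, W=0, X=0, V=0, U=1) weight 1/288
  (Y=3, Z=0, W=0, X=0, V=0, U=2) weight 1/288
  (Y=3, Z=0, W=0, X=0, V=1, U=0) weight 1/288
  (Y=3, Z=0, W=0, X=0, V=1, U=1) weight 1/288
  (Y=3, Z=0, W=0, X=0, V=1, U=2) weight 1/288
  (Y=3, Z=0, W=0, X=0, V=2, U=0) weight 1/144
  (Y=3, Z=0, W=0, X=0, V=2, U=1) weight 1/144
  (Y=3, Z=1, W=0, X=0, V=0, U=0) weight 1/288
  … 99 more
Group by Z:
  weight(Z=0) = 1/4
  weight(Z=1) = 1/4
Total weight = 1/4 + 1/4 = 1/2
P(Z=0 | obs) = 1/4 / 1/2 = 1/2
P(Z=1 | obs) = 1/4 / 1/2 = 1/2

P(Z = 0 | obs) = 1/2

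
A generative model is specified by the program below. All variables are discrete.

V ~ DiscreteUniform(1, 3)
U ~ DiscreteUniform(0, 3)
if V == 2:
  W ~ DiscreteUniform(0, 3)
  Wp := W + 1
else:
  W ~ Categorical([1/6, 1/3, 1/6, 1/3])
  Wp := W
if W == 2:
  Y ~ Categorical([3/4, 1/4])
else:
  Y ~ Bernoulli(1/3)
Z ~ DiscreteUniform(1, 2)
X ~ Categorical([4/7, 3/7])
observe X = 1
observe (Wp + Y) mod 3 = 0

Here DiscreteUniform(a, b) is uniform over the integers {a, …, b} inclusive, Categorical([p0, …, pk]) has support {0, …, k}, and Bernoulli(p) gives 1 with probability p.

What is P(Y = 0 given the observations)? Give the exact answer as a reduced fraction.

Enumerate traces; 64 have nonzero weight after conditioning:
  (V=1, U=0, W=0, Y=0, Z=1, X=1) weight 1/504
  (V=1, U=0, W=0, Y=0, Z=2, X=1) weight 1/504
  (V=1, U=0, W=2, Y=1, Z=1, X=1) weight 1/1344
  (V=1, U=0, W=2, Y=1, Z=2, X=1) weight 1/1344
  (V=1, U=0, W=3, Y=0, Z=1, X=1) weight 1/252
  (V=1, U=0, W=3, Y=0, Z=2, X=1) weight 1/252
  (V=1, U=1, W=0, Y=0, Z=1, X=1) weight 1/504
  (V=1, U=1, W=0, Y=0, Z=2, X=1) weight 1/504
  … 56 more
Group by Y:
  weight(Y=0) = 41/336
  weight(Y=1) = 1/42
Total weight = 41/336 + 1/42 = 7/48
P(Y=0 | obs) = 41/336 / 7/48 = 41/49
P(Y=1 | obs) = 1/42 / 7/48 = 8/49

P(Y = 0 | obs) = 41/49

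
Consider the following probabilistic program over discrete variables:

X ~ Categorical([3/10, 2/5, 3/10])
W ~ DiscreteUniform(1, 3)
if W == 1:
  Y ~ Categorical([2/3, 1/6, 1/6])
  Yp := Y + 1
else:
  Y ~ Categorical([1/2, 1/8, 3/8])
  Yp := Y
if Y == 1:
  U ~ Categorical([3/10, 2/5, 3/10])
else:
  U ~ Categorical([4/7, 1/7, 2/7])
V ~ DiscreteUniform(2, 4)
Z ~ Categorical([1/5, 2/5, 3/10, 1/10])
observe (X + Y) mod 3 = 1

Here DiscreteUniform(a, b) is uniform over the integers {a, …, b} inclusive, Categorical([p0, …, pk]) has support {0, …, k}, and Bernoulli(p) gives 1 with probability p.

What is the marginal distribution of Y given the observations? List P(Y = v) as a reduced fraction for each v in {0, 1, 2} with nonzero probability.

P(Y=0) = 5/8, P(Y=1) = 15/128, P(Y=2) = 33/128

Enumerate traces; 324 have nonzero weight after conditioning:
  (X=0, W=1, Y=1, U=0, V=2, Z=0) weight 1/3000
  (X=0, W=1, Y=1, U=0, V=2, Z=1) weight 1/1500
  (X=0, W=1, Y=1, U=0, V=2, Z=2) weight 1/2000
  (X=0, W=1, Y=1, U=0, V=2, Z=3) weight 1/6000
  (X=0, W=1, Y=1, U=0, V=3, Z=0) weight 1/3000
  (X=0, W=1, Y=1, U=0, V=3, Z=1) weight 1/1500
  (X=0, W=1, Y=1, U=0, V=3, Z=2) weight 1/2000
  (X=0, W=1, Y=1, U=0, V=3, Z=3) weight 1/6000
  (X=1, W=1, Y=0, U=0, V=2, Z=0) weight 16/4725
  (X=2, W=1, Y=2, U=0, V=2, Z=0) weight 1/1575
  … 314 more
Group by Y:
  weight(Y=0) = 2/9
  weight(Y=1) = 1/24
  weight(Y=2) = 11/120
Total weight = 2/9 + 1/24 + 11/120 = 16/45
P(Y=0 | obs) = 2/9 / 16/45 = 5/8
P(Y=1 | obs) = 1/24 / 16/45 = 15/128
P(Y=2 | obs) = 11/120 / 16/45 = 33/128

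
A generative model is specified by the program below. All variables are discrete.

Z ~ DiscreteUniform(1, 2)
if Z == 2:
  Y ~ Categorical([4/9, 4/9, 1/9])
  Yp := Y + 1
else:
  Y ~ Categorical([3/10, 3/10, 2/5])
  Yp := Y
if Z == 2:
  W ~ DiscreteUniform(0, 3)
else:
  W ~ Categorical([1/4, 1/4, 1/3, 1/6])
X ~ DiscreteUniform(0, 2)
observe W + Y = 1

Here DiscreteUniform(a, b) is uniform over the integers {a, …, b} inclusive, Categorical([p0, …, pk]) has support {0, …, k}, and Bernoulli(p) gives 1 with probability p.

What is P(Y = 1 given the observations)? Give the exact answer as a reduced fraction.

Enumerate traces; 12 have nonzero weight after conditioning:
  (Z=1, Y=0, W=1, X=0) weight 1/80
  (Z=1, Y=0, W=1, X=1) weight 1/80
  (Z=1, Y=0, W=1, X=2) weight 1/80
  (Z=1, Y=1, W=0, X=0) weight 1/80
  (Z=1, Y=1, W=0, X=1) weight 1/80
  (Z=1, Y=1, W=0, X=2) weight 1/80
  (Z=2, Y=0, W=1, X=0) weight 1/54
  (Z=2, Y=0, W=1, X=1) weight 1/54
  … 4 more
Group by Y:
  weight(Y=0) = 67/720
  weight(Y=1) = 67/720
Total weight = 67/720 + 67/720 = 67/360
P(Y=0 | obs) = 67/720 / 67/360 = 1/2
P(Y=1 | obs) = 67/720 / 67/360 = 1/2

P(Y = 1 | obs) = 1/2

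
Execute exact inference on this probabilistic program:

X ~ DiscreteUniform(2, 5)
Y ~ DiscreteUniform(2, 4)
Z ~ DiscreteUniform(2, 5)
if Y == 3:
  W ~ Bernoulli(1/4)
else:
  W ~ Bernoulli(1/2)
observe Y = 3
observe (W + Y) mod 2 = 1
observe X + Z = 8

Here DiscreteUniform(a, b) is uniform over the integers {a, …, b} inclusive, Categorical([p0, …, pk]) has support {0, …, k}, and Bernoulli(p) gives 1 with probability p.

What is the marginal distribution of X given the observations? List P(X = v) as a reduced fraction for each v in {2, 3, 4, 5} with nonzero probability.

Enumerate traces; 3 have nonzero weight after conditioning:
  (X=3, Y=3, Z=5, W=0) weight 1/64
  (X=4, Y=3, Z=4, W=0) weight 1/64
  (X=5, Y=3, Z=3, W=0) weight 1/64
Group by X:
  weight(X=3) = 1/64
  weight(X=4) = 1/64
  weight(X=5) = 1/64
Total weight = 1/64 + 1/64 + 1/64 = 3/64
P(X=3 | obs) = 1/64 / 3/64 = 1/3
P(X=4 | obs) = 1/64 / 3/64 = 1/3
P(X=5 | obs) = 1/64 / 3/64 = 1/3

P(X=3) = 1/3, P(X=4) = 1/3, P(X=5) = 1/3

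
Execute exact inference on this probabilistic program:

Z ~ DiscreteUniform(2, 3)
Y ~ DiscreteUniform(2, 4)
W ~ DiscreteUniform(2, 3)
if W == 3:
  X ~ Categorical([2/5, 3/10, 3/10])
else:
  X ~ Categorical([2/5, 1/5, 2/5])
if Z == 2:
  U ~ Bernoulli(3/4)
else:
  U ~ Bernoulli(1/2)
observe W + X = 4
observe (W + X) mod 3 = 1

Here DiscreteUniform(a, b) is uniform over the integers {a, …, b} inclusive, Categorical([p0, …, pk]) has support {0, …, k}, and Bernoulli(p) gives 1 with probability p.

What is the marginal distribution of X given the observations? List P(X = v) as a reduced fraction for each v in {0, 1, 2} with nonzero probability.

Enumerate traces; 24 have nonzero weight after conditioning:
  (Z=2, Y=2, W=2, X=2, U=0) weight 1/120
  (Z=2, Y=2, W=2, X=2, U=1) weight 1/40
  (Z=2, Y=2, W=3, X=1, U=0) weight 1/160
  (Z=2, Y=2, W=3, X=1, U=1) weight 3/160
  (Z=2, Y=3, W=2, X=2, U=0) weight 1/120
  (Z=2, Y=3, W=2, X=2, U=1) weight 1/40
  (Z=2, Y=3, W=3, X=1, U=0) weight 1/160
  (Z=2, Y=3, W=3, X=1, U=1) weight 3/160
  … 16 more
Group by X:
  weight(X=1) = 3/20
  weight(X=2) = 1/5
Total weight = 3/20 + 1/5 = 7/20
P(X=1 | obs) = 3/20 / 7/20 = 3/7
P(X=2 | obs) = 1/5 / 7/20 = 4/7

P(X=1) = 3/7, P(X=2) = 4/7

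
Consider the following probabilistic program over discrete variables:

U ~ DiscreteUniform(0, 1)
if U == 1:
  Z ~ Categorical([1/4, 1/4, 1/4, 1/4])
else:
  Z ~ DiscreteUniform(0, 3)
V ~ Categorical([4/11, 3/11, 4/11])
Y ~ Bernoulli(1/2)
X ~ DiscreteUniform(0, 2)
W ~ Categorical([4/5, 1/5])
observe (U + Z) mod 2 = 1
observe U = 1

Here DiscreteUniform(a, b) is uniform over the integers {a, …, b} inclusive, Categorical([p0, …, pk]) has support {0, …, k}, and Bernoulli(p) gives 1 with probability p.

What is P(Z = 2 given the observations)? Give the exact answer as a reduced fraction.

Enumerate traces; 72 have nonzero weight after conditioning:
  (U=1, Z=0, V=0, Y=0, X=0, W=0) weight 1/165
  (U=1, Z=0, V=0, Y=0, X=0, W=1) weight 1/660
  (U=1, Z=0, V=0, Y=0, X=1, W=0) weight 1/165
  (U=1, Z=0, V=0, Y=0, X=1, W=1) weight 1/660
  (U=1, Z=0, V=0, Y=0, X=2, W=0) weight 1/165
  (U=1, Z=0, V=0, Y=0, X=2, W=1) weight 1/660
  (U=1, Z=0, V=0, Y=1, X=0, W=0) weight 1/165
  (U=1, Z=0, V=0, Y=1, X=0, W=1) weight 1/660
  (U=1, Z=2, V=0, Y=0, X=0, W=0) weight 1/165
  … 63 more
Group by Z:
  weight(Z=0) = 1/8
  weight(Z=2) = 1/8
Total weight = 1/8 + 1/8 = 1/4
P(Z=0 | obs) = 1/8 / 1/4 = 1/2
P(Z=2 | obs) = 1/8 / 1/4 = 1/2

P(Z = 2 | obs) = 1/2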